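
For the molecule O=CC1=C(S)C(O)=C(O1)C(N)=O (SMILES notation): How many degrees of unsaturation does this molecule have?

Molecular formula: C6H5NO4S.
DoU = (2C + 2 + N − H − X) / 2, where X is the halogen count and O/S are ignored.
    = (2·6 + 2 + 1 − 5 − 0) / 2 = 10 / 2 = 5.

5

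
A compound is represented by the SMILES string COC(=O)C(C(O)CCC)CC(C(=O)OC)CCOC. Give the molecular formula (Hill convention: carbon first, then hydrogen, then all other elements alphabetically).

C14H26O6

Walk through each heavy atom and fill implicit hydrogens from standard valence (C 4, N 3, O 2, S 2, halogen 1):
  atom 1: C, bond orders sum to 1 (valence 4) → 3 H
  atom 2: O, bond orders sum to 2 (valence 2) → 0 H
  atom 3: C, bond orders sum to 4 (valence 4) → 0 H
  atom 4: O, bond orders sum to 2 (valence 2) → 0 H
  atom 5: C, bond orders sum to 3 (valence 4) → 1 H
  atom 6: C, bond orders sum to 3 (valence 4) → 1 H
  atom 7: O, bond orders sum to 1 (valence 2) → 1 H
  atom 8: C, bond orders sum to 2 (valence 4) → 2 H
  atom 9: C, bond orders sum to 2 (valence 4) → 2 H
  atom 10: C, bond orders sum to 1 (valence 4) → 3 H
  atom 11: C, bond orders sum to 2 (valence 4) → 2 H
  atom 12: C, bond orders sum to 3 (valence 4) → 1 H
  atom 13: C, bond orders sum to 4 (valence 4) → 0 H
  atom 14: O, bond orders sum to 2 (valence 2) → 0 H
  atom 15: O, bond orders sum to 2 (valence 2) → 0 H
  atom 16: C, bond orders sum to 1 (valence 4) → 3 H
  atom 17: C, bond orders sum to 2 (valence 4) → 2 H
  atom 18: C, bond orders sum to 2 (valence 4) → 2 H
  atom 19: O, bond orders sum to 2 (valence 2) → 0 H
  atom 20: C, bond orders sum to 1 (valence 4) → 3 H
Totals → C:14, H:26, O:6.
In Hill order: C14H26O6.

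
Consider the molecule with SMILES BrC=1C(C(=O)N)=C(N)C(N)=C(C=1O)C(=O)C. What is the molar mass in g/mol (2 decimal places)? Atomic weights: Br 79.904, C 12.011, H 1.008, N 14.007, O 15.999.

288.10 g/mol

First, the molecular formula is C9H10BrN3O3 (counting implicit H from valence).
  Br: 1 × 79.904 = 79.904
  C: 9 × 12.011 = 108.099
  H: 10 × 1.008 = 10.080
  N: 3 × 14.007 = 42.021
  O: 3 × 15.999 = 47.997
Sum: 1×79.904 + 9×12.011 + 10×1.008 + 3×14.007 + 3×15.999 = 288.101 → 288.10 g/mol.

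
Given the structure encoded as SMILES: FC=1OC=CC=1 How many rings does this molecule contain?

In SMILES, each pair of matching ring-closure digits denotes one ring-closing bond; the number of such bonds equals the number of independent rings.
Ring-closure bonds here: 1.

1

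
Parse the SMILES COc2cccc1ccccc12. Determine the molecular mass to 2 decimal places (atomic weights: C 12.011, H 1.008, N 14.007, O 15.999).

158.20 g/mol

First, the molecular formula is C11H10O (counting implicit H from valence).
  C: 11 × 12.011 = 132.121
  H: 10 × 1.008 = 10.080
  O: 1 × 15.999 = 15.999
Sum: 11×12.011 + 10×1.008 + 1×15.999 = 158.200 → 158.20 g/mol.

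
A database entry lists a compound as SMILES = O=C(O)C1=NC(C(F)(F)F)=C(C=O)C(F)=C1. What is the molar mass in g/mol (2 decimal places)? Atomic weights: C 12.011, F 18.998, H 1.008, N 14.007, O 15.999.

237.11 g/mol

First, the molecular formula is C8H3F4NO3 (counting implicit H from valence).
  C: 8 × 12.011 = 96.088
  F: 4 × 18.998 = 75.992
  H: 3 × 1.008 = 3.024
  N: 1 × 14.007 = 14.007
  O: 3 × 15.999 = 47.997
Sum: 8×12.011 + 4×18.998 + 3×1.008 + 1×14.007 + 3×15.999 = 237.108 → 237.11 g/mol.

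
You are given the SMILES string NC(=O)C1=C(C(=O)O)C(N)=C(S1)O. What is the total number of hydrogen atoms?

Walk through each heavy atom and fill implicit hydrogens from standard valence (C 4, N 3, O 2, S 2, halogen 1):
  atom 1: N, bond orders sum to 1 (valence 3) → 2 H
  atom 2: C, bond orders sum to 4 (valence 4) → 0 H
  atom 3: O, bond orders sum to 2 (valence 2) → 0 H
  atom 4: C, bond orders sum to 4 (valence 4) → 0 H
  atom 5: C, bond orders sum to 4 (valence 4) → 0 H
  atom 6: C, bond orders sum to 4 (valence 4) → 0 H
  atom 7: O, bond orders sum to 2 (valence 2) → 0 H
  atom 8: O, bond orders sum to 1 (valence 2) → 1 H
  atom 9: C, bond orders sum to 4 (valence 4) → 0 H
  atom 10: N, bond orders sum to 1 (valence 3) → 2 H
  atom 11: C, bond orders sum to 4 (valence 4) → 0 H
  atom 12: S, bond orders sum to 2 (valence 2) → 0 H
  atom 13: O, bond orders sum to 1 (valence 2) → 1 H
Total hydrogens: 6.

6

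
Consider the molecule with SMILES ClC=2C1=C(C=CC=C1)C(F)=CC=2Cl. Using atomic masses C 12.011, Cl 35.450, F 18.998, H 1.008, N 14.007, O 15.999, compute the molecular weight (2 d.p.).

215.05 g/mol

First, the molecular formula is C10H5Cl2F (counting implicit H from valence).
  C: 10 × 12.011 = 120.110
  Cl: 2 × 35.450 = 70.900
  F: 1 × 18.998 = 18.998
  H: 5 × 1.008 = 5.040
Sum: 10×12.011 + 2×35.450 + 1×18.998 + 5×1.008 = 215.048 → 215.05 g/mol.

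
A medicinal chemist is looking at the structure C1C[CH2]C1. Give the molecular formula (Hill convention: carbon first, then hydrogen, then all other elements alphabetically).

C4H8

Walk through each heavy atom and fill implicit hydrogens from standard valence (C 4, N 3, O 2, S 2, halogen 1):
  atom 1: C, bond orders sum to 2 (valence 4) → 2 H
  atom 2: C, bond orders sum to 2 (valence 4) → 2 H
  atom 3: C with explicit H count 2
  atom 4: C, bond orders sum to 2 (valence 4) → 2 H
Totals → C:4, H:8.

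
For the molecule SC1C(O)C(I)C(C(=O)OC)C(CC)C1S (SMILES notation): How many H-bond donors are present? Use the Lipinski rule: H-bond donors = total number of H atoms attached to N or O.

1

Donors: find every N or O and count the H atoms it carries.
  atom 4 (O): bond orders sum to 1 → 1 H
  atom 9 (O): bond orders sum to 2 → 0 H
  atom 10 (O): bond orders sum to 2 → 0 H
Lipinski HBD = 1.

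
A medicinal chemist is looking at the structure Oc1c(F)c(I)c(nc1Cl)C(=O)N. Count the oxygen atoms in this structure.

Scan the SMILES for O atoms (remember two-letter symbols like Cl and Br are single atoms).
Oxygen count: 2.

2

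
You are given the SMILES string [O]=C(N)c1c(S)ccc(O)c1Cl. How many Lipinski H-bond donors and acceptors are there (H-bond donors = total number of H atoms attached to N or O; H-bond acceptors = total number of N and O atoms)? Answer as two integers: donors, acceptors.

3, 3

Donors: find every N or O and count the H atoms it carries.
  atom 1 (O): bond orders sum to 2 → 0 H
  atom 3 (N): bond orders sum to 1 → 2 H
  atom 10 (O): bond orders sum to 1 → 1 H
Lipinski HBD = 3.
Acceptors: N atoms = 1, O atoms = 2 → HBA = 3.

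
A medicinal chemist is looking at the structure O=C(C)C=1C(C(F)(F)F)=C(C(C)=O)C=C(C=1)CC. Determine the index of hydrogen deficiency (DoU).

Molecular formula: C13H13F3O2.
DoU = (2C + 2 + N − H − X) / 2, where X is the halogen count and O/S are ignored.
    = (2·13 + 2 + 0 − 13 − 3) / 2 = 12 / 2 = 6.

6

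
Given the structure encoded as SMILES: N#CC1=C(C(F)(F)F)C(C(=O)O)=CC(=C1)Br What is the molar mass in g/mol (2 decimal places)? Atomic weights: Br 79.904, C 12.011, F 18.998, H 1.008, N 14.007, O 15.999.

First, the molecular formula is C9H3BrF3NO2 (counting implicit H from valence).
  Br: 1 × 79.904 = 79.904
  C: 9 × 12.011 = 108.099
  F: 3 × 18.998 = 56.994
  H: 3 × 1.008 = 3.024
  N: 1 × 14.007 = 14.007
  O: 2 × 15.999 = 31.998
Sum: 1×79.904 + 9×12.011 + 3×18.998 + 3×1.008 + 1×14.007 + 2×15.999 = 294.026 → 294.03 g/mol.

294.03 g/mol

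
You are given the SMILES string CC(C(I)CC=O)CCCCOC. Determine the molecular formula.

C10H19IO2

Walk through each heavy atom and fill implicit hydrogens from standard valence (C 4, N 3, O 2, S 2, halogen 1):
  atom 1: C, bond orders sum to 1 (valence 4) → 3 H
  atom 2: C, bond orders sum to 3 (valence 4) → 1 H
  atom 3: C, bond orders sum to 3 (valence 4) → 1 H
  atom 4: I (halogen, monovalent) → 0 H
  atom 5: C, bond orders sum to 2 (valence 4) → 2 H
  atom 6: C, bond orders sum to 3 (valence 4) → 1 H
  atom 7: O, bond orders sum to 2 (valence 2) → 0 H
  atom 8: C, bond orders sum to 2 (valence 4) → 2 H
  atom 9: C, bond orders sum to 2 (valence 4) → 2 H
  atom 10: C, bond orders sum to 2 (valence 4) → 2 H
  atom 11: C, bond orders sum to 2 (valence 4) → 2 H
  atom 12: O, bond orders sum to 2 (valence 2) → 0 H
  atom 13: C, bond orders sum to 1 (valence 4) → 3 H
Totals → C:10, H:19, I:1, O:2.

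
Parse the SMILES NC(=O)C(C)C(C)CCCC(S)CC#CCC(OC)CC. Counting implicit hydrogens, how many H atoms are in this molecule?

Walk through each heavy atom and fill implicit hydrogens from standard valence (C 4, N 3, O 2, S 2, halogen 1):
  atom 1: N, bond orders sum to 1 (valence 3) → 2 H
  atom 2: C, bond orders sum to 4 (valence 4) → 0 H
  atom 3: O, bond orders sum to 2 (valence 2) → 0 H
  atom 4: C, bond orders sum to 3 (valence 4) → 1 H
  atom 5: C, bond orders sum to 1 (valence 4) → 3 H
  atom 6: C, bond orders sum to 3 (valence 4) → 1 H
  atom 7: C, bond orders sum to 1 (valence 4) → 3 H
  atom 8: C, bond orders sum to 2 (valence 4) → 2 H
  atom 9: C, bond orders sum to 2 (valence 4) → 2 H
  atom 10: C, bond orders sum to 2 (valence 4) → 2 H
  atom 11: C, bond orders sum to 3 (valence 4) → 1 H
  atom 12: S, bond orders sum to 1 (valence 2) → 1 H
  atom 13: C, bond orders sum to 2 (valence 4) → 2 H
  atom 14: C, bond orders sum to 4 (valence 4) → 0 H
  atom 15: C, bond orders sum to 4 (valence 4) → 0 H
  atom 16: C, bond orders sum to 2 (valence 4) → 2 H
  atom 17: C, bond orders sum to 3 (valence 4) → 1 H
  atom 18: O, bond orders sum to 2 (valence 2) → 0 H
  atom 19: C, bond orders sum to 1 (valence 4) → 3 H
  atom 20: C, bond orders sum to 2 (valence 4) → 2 H
  atom 21: C, bond orders sum to 1 (valence 4) → 3 H
Total hydrogens: 31.

31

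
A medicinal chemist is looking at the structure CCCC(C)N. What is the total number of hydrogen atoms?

13

Walk through each heavy atom and fill implicit hydrogens from standard valence (C 4, N 3, O 2, S 2, halogen 1):
  atom 1: C, bond orders sum to 1 (valence 4) → 3 H
  atom 2: C, bond orders sum to 2 (valence 4) → 2 H
  atom 3: C, bond orders sum to 2 (valence 4) → 2 H
  atom 4: C, bond orders sum to 3 (valence 4) → 1 H
  atom 5: C, bond orders sum to 1 (valence 4) → 3 H
  atom 6: N, bond orders sum to 1 (valence 3) → 2 H
Total hydrogens: 13.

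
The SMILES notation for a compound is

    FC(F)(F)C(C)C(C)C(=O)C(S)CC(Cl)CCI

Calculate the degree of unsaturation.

1

Molecular formula: C11H17ClF3IOS.
DoU = (2C + 2 + N − H − X) / 2, where X is the halogen count and O/S are ignored.
    = (2·11 + 2 + 0 − 17 − 5) / 2 = 2 / 2 = 1.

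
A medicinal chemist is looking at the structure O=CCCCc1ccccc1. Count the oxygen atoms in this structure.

Scan the SMILES for O atoms (remember two-letter symbols like Cl and Br are single atoms).
Oxygen count: 1.

1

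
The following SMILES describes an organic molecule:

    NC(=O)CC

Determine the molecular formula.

Walk through each heavy atom and fill implicit hydrogens from standard valence (C 4, N 3, O 2, S 2, halogen 1):
  atom 1: N, bond orders sum to 1 (valence 3) → 2 H
  atom 2: C, bond orders sum to 4 (valence 4) → 0 H
  atom 3: O, bond orders sum to 2 (valence 2) → 0 H
  atom 4: C, bond orders sum to 2 (valence 4) → 2 H
  atom 5: C, bond orders sum to 1 (valence 4) → 3 H
Totals → C:3, H:7, N:1, O:1.
In Hill order: C3H7NO.

C3H7NO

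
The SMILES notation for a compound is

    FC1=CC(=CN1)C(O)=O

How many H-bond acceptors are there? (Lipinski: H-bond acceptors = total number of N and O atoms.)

N atoms: 1; O atoms: 2.
Lipinski HBA = 1 + 2 = 3.

3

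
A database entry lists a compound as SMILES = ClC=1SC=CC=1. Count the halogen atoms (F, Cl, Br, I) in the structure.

Halogen atoms appear at heavy-atom position 1 (1×Cl).
Halogen count: 1.

1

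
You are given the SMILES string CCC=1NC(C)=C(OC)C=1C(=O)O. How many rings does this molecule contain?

In SMILES, each pair of matching ring-closure digits denotes one ring-closing bond; the number of such bonds equals the number of independent rings.
Ring-closure bonds here: 1.

1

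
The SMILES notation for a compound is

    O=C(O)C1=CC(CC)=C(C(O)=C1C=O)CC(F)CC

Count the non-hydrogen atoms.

Every atom symbol written in the SMILES (organic subset) is one heavy atom; implicit H are not written.
Heavy atoms by element → C:14, F:1, O:4.
Total: 19.

19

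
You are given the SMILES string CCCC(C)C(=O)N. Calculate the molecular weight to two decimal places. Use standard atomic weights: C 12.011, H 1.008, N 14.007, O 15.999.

First, the molecular formula is C6H13NO (counting implicit H from valence).
  C: 6 × 12.011 = 72.066
  H: 13 × 1.008 = 13.104
  N: 1 × 14.007 = 14.007
  O: 1 × 15.999 = 15.999
Sum: 6×12.011 + 13×1.008 + 1×14.007 + 1×15.999 = 115.176 → 115.18 g/mol.

115.18 g/mol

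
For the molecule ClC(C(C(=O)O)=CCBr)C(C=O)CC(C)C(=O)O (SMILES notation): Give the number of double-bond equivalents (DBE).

Molecular formula: C11H14BrClO5.
DoU = (2C + 2 + N − H − X) / 2, where X is the halogen count and O/S are ignored.
    = (2·11 + 2 + 0 − 14 − 2) / 2 = 8 / 2 = 4.

4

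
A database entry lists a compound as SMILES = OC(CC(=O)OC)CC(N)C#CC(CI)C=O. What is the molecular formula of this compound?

C11H16INO4

Walk through each heavy atom and fill implicit hydrogens from standard valence (C 4, N 3, O 2, S 2, halogen 1):
  atom 1: O, bond orders sum to 1 (valence 2) → 1 H
  atom 2: C, bond orders sum to 3 (valence 4) → 1 H
  atom 3: C, bond orders sum to 2 (valence 4) → 2 H
  atom 4: C, bond orders sum to 4 (valence 4) → 0 H
  atom 5: O, bond orders sum to 2 (valence 2) → 0 H
  atom 6: O, bond orders sum to 2 (valence 2) → 0 H
  atom 7: C, bond orders sum to 1 (valence 4) → 3 H
  atom 8: C, bond orders sum to 2 (valence 4) → 2 H
  atom 9: C, bond orders sum to 3 (valence 4) → 1 H
  atom 10: N, bond orders sum to 1 (valence 3) → 2 H
  atom 11: C, bond orders sum to 4 (valence 4) → 0 H
  atom 12: C, bond orders sum to 4 (valence 4) → 0 H
  atom 13: C, bond orders sum to 3 (valence 4) → 1 H
  atom 14: C, bond orders sum to 2 (valence 4) → 2 H
  atom 15: I (halogen, monovalent) → 0 H
  atom 16: C, bond orders sum to 3 (valence 4) → 1 H
  atom 17: O, bond orders sum to 2 (valence 2) → 0 H
Totals → C:11, H:16, I:1, N:1, O:4.
In Hill order: C11H16INO4.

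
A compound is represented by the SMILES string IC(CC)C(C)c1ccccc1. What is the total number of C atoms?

Count every carbon token in the SMILES (each C, including those in ring-closure positions and inside branches).
Carbon count: 11.

11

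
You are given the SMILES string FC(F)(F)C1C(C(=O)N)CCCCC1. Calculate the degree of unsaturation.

Degree of unsaturation = (number of rings) + (number of π bonds).
Ring closures in the SMILES: 1.
π bonds: 1 double bond (each 1 DoU) → 1 DoU from unsaturation.
Total DoU = 1 + 1 = 2.

2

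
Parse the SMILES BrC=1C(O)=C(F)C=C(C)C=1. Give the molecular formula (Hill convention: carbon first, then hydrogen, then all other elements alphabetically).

C7H6BrFO

Walk through each heavy atom and fill implicit hydrogens from standard valence (C 4, N 3, O 2, S 2, halogen 1):
  atom 1: Br (halogen, monovalent) → 0 H
  atom 2: C, bond orders sum to 4 (valence 4) → 0 H
  atom 3: C, bond orders sum to 4 (valence 4) → 0 H
  atom 4: O, bond orders sum to 1 (valence 2) → 1 H
  atom 5: C, bond orders sum to 4 (valence 4) → 0 H
  atom 6: F (halogen, monovalent) → 0 H
  atom 7: C, bond orders sum to 3 (valence 4) → 1 H
  atom 8: C, bond orders sum to 4 (valence 4) → 0 H
  atom 9: C, bond orders sum to 1 (valence 4) → 3 H
  atom 10: C, bond orders sum to 3 (valence 4) → 1 H
Totals → C:7, H:6, Br:1, F:1, O:1.
In Hill order: C7H6BrFO.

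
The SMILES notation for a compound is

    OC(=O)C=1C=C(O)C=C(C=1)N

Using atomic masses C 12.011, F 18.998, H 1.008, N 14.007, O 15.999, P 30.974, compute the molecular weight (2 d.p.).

153.14 g/mol

First, the molecular formula is C7H7NO3 (counting implicit H from valence).
  C: 7 × 12.011 = 84.077
  H: 7 × 1.008 = 7.056
  N: 1 × 14.007 = 14.007
  O: 3 × 15.999 = 47.997
Sum: 7×12.011 + 7×1.008 + 1×14.007 + 3×15.999 = 153.137 → 153.14 g/mol.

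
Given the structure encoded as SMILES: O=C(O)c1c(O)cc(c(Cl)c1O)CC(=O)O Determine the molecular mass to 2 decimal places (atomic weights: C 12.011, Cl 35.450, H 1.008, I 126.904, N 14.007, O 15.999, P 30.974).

First, the molecular formula is C9H7ClO6 (counting implicit H from valence).
  C: 9 × 12.011 = 108.099
  Cl: 1 × 35.450 = 35.450
  H: 7 × 1.008 = 7.056
  O: 6 × 15.999 = 95.994
Sum: 9×12.011 + 1×35.450 + 7×1.008 + 6×15.999 = 246.599 → 246.60 g/mol.

246.60 g/mol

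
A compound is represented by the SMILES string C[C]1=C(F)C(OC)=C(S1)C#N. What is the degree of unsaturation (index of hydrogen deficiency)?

Molecular formula: C7H6FNOS.
DoU = (2C + 2 + N − H − X) / 2, where X is the halogen count and O/S are ignored.
    = (2·7 + 2 + 1 − 6 − 1) / 2 = 10 / 2 = 5.

5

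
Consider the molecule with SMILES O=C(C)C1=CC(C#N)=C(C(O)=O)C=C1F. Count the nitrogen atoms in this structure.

Scan the SMILES for N atoms (remember two-letter symbols like Cl and Br are single atoms).
Nitrogen count: 1.

1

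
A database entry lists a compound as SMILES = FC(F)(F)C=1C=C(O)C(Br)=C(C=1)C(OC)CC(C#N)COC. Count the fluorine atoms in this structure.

3

Scan the SMILES for F atoms (remember two-letter symbols like Cl and Br are single atoms).
Fluorine count: 3.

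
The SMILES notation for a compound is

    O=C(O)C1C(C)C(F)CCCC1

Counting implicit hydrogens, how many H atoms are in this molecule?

Walk through each heavy atom and fill implicit hydrogens from standard valence (C 4, N 3, O 2, S 2, halogen 1):
  atom 1: O, bond orders sum to 2 (valence 2) → 0 H
  atom 2: C, bond orders sum to 4 (valence 4) → 0 H
  atom 3: O, bond orders sum to 1 (valence 2) → 1 H
  atom 4: C, bond orders sum to 3 (valence 4) → 1 H
  atom 5: C, bond orders sum to 3 (valence 4) → 1 H
  atom 6: C, bond orders sum to 1 (valence 4) → 3 H
  atom 7: C, bond orders sum to 3 (valence 4) → 1 H
  atom 8: F (halogen, monovalent) → 0 H
  atom 9: C, bond orders sum to 2 (valence 4) → 2 H
  atom 10: C, bond orders sum to 2 (valence 4) → 2 H
  atom 11: C, bond orders sum to 2 (valence 4) → 2 H
  atom 12: C, bond orders sum to 2 (valence 4) → 2 H
Total hydrogens: 15.

15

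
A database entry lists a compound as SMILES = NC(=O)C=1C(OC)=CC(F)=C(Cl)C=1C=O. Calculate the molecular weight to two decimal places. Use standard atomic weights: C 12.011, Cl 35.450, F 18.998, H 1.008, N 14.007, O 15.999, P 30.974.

First, the molecular formula is C9H7ClFNO3 (counting implicit H from valence).
  C: 9 × 12.011 = 108.099
  Cl: 1 × 35.450 = 35.450
  F: 1 × 18.998 = 18.998
  H: 7 × 1.008 = 7.056
  N: 1 × 14.007 = 14.007
  O: 3 × 15.999 = 47.997
Sum: 9×12.011 + 1×35.450 + 1×18.998 + 7×1.008 + 1×14.007 + 3×15.999 = 231.607 → 231.61 g/mol.

231.61 g/mol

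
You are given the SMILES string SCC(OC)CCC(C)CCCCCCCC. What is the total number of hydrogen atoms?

32

Walk through each heavy atom and fill implicit hydrogens from standard valence (C 4, N 3, O 2, S 2, halogen 1):
  atom 1: S, bond orders sum to 1 (valence 2) → 1 H
  atom 2: C, bond orders sum to 2 (valence 4) → 2 H
  atom 3: C, bond orders sum to 3 (valence 4) → 1 H
  atom 4: O, bond orders sum to 2 (valence 2) → 0 H
  atom 5: C, bond orders sum to 1 (valence 4) → 3 H
  atom 6: C, bond orders sum to 2 (valence 4) → 2 H
  atom 7: C, bond orders sum to 2 (valence 4) → 2 H
  atom 8: C, bond orders sum to 3 (valence 4) → 1 H
  atom 9: C, bond orders sum to 1 (valence 4) → 3 H
  atom 10: C, bond orders sum to 2 (valence 4) → 2 H
  atom 11: C, bond orders sum to 2 (valence 4) → 2 H
  atom 12: C, bond orders sum to 2 (valence 4) → 2 H
  atom 13: C, bond orders sum to 2 (valence 4) → 2 H
  atom 14: C, bond orders sum to 2 (valence 4) → 2 H
  atom 15: C, bond orders sum to 2 (valence 4) → 2 H
  atom 16: C, bond orders sum to 2 (valence 4) → 2 H
  atom 17: C, bond orders sum to 1 (valence 4) → 3 H
Total hydrogens: 32.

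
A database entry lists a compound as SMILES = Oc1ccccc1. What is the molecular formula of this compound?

C6H6O

Walk through each heavy atom and fill implicit hydrogens from standard valence (C 4, N 3, O 2, S 2, halogen 1); for lowercase aromatic atoms, an aromatic c carries 1 H when it has two neighbours and 0 H with three, and aromatic n carries 0 H:
  atom 1: O, bond orders sum to 1 (valence 2) → 1 H
  atom 2: aromatic c, 3 neighbours → 0 H
  atom 3: aromatic c, 2 neighbours → 1 H
  atom 4: aromatic c, 2 neighbours → 1 H
  atom 5: aromatic c, 2 neighbours → 1 H
  atom 6: aromatic c, 2 neighbours → 1 H
  atom 7: aromatic c, 2 neighbours → 1 H
Totals → C:6, H:6, O:1.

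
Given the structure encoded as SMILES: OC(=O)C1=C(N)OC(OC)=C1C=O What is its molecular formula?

C7H7NO5

Walk through each heavy atom and fill implicit hydrogens from standard valence (C 4, N 3, O 2, S 2, halogen 1):
  atom 1: O, bond orders sum to 1 (valence 2) → 1 H
  atom 2: C, bond orders sum to 4 (valence 4) → 0 H
  atom 3: O, bond orders sum to 2 (valence 2) → 0 H
  atom 4: C, bond orders sum to 4 (valence 4) → 0 H
  atom 5: C, bond orders sum to 4 (valence 4) → 0 H
  atom 6: N, bond orders sum to 1 (valence 3) → 2 H
  atom 7: O, bond orders sum to 2 (valence 2) → 0 H
  atom 8: C, bond orders sum to 4 (valence 4) → 0 H
  atom 9: O, bond orders sum to 2 (valence 2) → 0 H
  atom 10: C, bond orders sum to 1 (valence 4) → 3 H
  atom 11: C, bond orders sum to 4 (valence 4) → 0 H
  atom 12: C, bond orders sum to 3 (valence 4) → 1 H
  atom 13: O, bond orders sum to 2 (valence 2) → 0 H
Totals → C:7, H:7, N:1, O:5.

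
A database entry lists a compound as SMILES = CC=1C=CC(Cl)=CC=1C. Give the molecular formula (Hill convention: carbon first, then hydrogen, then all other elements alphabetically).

Walk through each heavy atom and fill implicit hydrogens from standard valence (C 4, N 3, O 2, S 2, halogen 1):
  atom 1: C, bond orders sum to 1 (valence 4) → 3 H
  atom 2: C, bond orders sum to 4 (valence 4) → 0 H
  atom 3: C, bond orders sum to 3 (valence 4) → 1 H
  atom 4: C, bond orders sum to 3 (valence 4) → 1 H
  atom 5: C, bond orders sum to 4 (valence 4) → 0 H
  atom 6: Cl (halogen, monovalent) → 0 H
  atom 7: C, bond orders sum to 3 (valence 4) → 1 H
  atom 8: C, bond orders sum to 4 (valence 4) → 0 H
  atom 9: C, bond orders sum to 1 (valence 4) → 3 H
Totals → C:8, H:9, Cl:1.
In Hill order: C8H9Cl.

C8H9Cl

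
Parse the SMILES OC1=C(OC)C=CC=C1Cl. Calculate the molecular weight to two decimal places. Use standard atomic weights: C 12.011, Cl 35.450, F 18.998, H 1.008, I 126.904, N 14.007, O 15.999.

First, the molecular formula is C7H7ClO2 (counting implicit H from valence).
  C: 7 × 12.011 = 84.077
  Cl: 1 × 35.450 = 35.450
  H: 7 × 1.008 = 7.056
  O: 2 × 15.999 = 31.998
Sum: 7×12.011 + 1×35.450 + 7×1.008 + 2×15.999 = 158.581 → 158.58 g/mol.

158.58 g/mol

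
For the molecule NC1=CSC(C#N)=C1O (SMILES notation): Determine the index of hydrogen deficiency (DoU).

5

Degree of unsaturation = (number of rings) + (number of π bonds).
Ring closures in the SMILES: 1.
π bonds: 2 double bonds (each 1 DoU), 1 triple bond (each 2 DoU) → 4 DoU from unsaturation.
Total DoU = 1 + 4 = 5.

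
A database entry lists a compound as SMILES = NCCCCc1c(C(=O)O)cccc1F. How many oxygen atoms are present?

2

Scan the SMILES for O atoms (remember two-letter symbols like Cl and Br are single atoms).
Oxygen count: 2.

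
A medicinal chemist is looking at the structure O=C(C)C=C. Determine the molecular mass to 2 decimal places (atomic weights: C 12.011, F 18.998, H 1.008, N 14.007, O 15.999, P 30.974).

70.09 g/mol

First, the molecular formula is C4H6O (counting implicit H from valence).
  C: 4 × 12.011 = 48.044
  H: 6 × 1.008 = 6.048
  O: 1 × 15.999 = 15.999
Sum: 4×12.011 + 6×1.008 + 1×15.999 = 70.091 → 70.09 g/mol.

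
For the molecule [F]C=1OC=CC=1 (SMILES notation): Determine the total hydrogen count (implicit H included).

Walk through each heavy atom and fill implicit hydrogens from standard valence (C 4, N 3, O 2, S 2, halogen 1):
  atom 1: F with explicit H count 0
  atom 2: C, bond orders sum to 4 (valence 4) → 0 H
  atom 3: O, bond orders sum to 2 (valence 2) → 0 H
  atom 4: C, bond orders sum to 3 (valence 4) → 1 H
  atom 5: C, bond orders sum to 3 (valence 4) → 1 H
  atom 6: C, bond orders sum to 3 (valence 4) → 1 H
Total hydrogens: 3.

3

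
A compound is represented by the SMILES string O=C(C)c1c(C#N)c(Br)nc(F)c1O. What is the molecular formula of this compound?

C8H4BrFN2O2

Walk through each heavy atom and fill implicit hydrogens from standard valence (C 4, N 3, O 2, S 2, halogen 1); for lowercase aromatic atoms, an aromatic c carries 1 H when it has two neighbours and 0 H with three, and aromatic n carries 0 H:
  atom 1: O, bond orders sum to 2 (valence 2) → 0 H
  atom 2: C, bond orders sum to 4 (valence 4) → 0 H
  atom 3: C, bond orders sum to 1 (valence 4) → 3 H
  atom 4: aromatic c, 3 neighbours → 0 H
  atom 5: aromatic c, 3 neighbours → 0 H
  atom 6: C, bond orders sum to 4 (valence 4) → 0 H
  atom 7: N, bond orders sum to 3 (valence 3) → 0 H
  atom 8: aromatic c, 3 neighbours → 0 H
  atom 9: Br (halogen, monovalent) → 0 H
  atom 10: aromatic n, 2 neighbours → 0 H
  atom 11: aromatic c, 3 neighbours → 0 H
  atom 12: F (halogen, monovalent) → 0 H
  atom 13: aromatic c, 3 neighbours → 0 H
  atom 14: O, bond orders sum to 1 (valence 2) → 1 H
Totals → C:8, H:4, Br:1, F:1, N:2, O:2.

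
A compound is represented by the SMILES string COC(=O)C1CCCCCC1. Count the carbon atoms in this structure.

9

Count every carbon token in the SMILES (each C, including those in ring-closure positions and inside branches).
Carbon count: 9.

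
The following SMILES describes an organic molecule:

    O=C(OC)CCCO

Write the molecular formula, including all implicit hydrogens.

C5H10O3

Walk through each heavy atom and fill implicit hydrogens from standard valence (C 4, N 3, O 2, S 2, halogen 1):
  atom 1: O, bond orders sum to 2 (valence 2) → 0 H
  atom 2: C, bond orders sum to 4 (valence 4) → 0 H
  atom 3: O, bond orders sum to 2 (valence 2) → 0 H
  atom 4: C, bond orders sum to 1 (valence 4) → 3 H
  atom 5: C, bond orders sum to 2 (valence 4) → 2 H
  atom 6: C, bond orders sum to 2 (valence 4) → 2 H
  atom 7: C, bond orders sum to 2 (valence 4) → 2 H
  atom 8: O, bond orders sum to 1 (valence 2) → 1 H
Totals → C:5, H:10, O:3.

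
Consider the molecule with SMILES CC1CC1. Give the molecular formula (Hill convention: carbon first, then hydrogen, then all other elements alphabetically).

Walk through each heavy atom and fill implicit hydrogens from standard valence (C 4, N 3, O 2, S 2, halogen 1):
  atom 1: C, bond orders sum to 1 (valence 4) → 3 H
  atom 2: C, bond orders sum to 3 (valence 4) → 1 H
  atom 3: C, bond orders sum to 2 (valence 4) → 2 H
  atom 4: C, bond orders sum to 2 (valence 4) → 2 H
Totals → C:4, H:8.
In Hill order: C4H8.

C4H8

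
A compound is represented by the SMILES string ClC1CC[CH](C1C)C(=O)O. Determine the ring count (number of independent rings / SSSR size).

1

In SMILES, each pair of matching ring-closure digits denotes one ring-closing bond; the number of such bonds equals the number of independent rings.
Ring-closure bonds here: 1.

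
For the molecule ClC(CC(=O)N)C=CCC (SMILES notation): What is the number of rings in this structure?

In SMILES, each pair of matching ring-closure digits denotes one ring-closing bond; the number of such bonds equals the number of independent rings.
Ring-closure bonds here: 0.

0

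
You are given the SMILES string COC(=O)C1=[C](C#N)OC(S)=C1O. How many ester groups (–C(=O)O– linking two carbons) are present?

1

The ester motif appears at heavy-atom position 3 in the SMILES.
Other groups present: 1 hydroxyl, 1 nitrile, 1 thiol.
Ester count: 1.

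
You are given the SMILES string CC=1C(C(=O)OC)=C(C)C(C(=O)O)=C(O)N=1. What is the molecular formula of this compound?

C10H11NO5

Walk through each heavy atom and fill implicit hydrogens from standard valence (C 4, N 3, O 2, S 2, halogen 1):
  atom 1: C, bond orders sum to 1 (valence 4) → 3 H
  atom 2: C, bond orders sum to 4 (valence 4) → 0 H
  atom 3: C, bond orders sum to 4 (valence 4) → 0 H
  atom 4: C, bond orders sum to 4 (valence 4) → 0 H
  atom 5: O, bond orders sum to 2 (valence 2) → 0 H
  atom 6: O, bond orders sum to 2 (valence 2) → 0 H
  atom 7: C, bond orders sum to 1 (valence 4) → 3 H
  atom 8: C, bond orders sum to 4 (valence 4) → 0 H
  atom 9: C, bond orders sum to 1 (valence 4) → 3 H
  atom 10: C, bond orders sum to 4 (valence 4) → 0 H
  atom 11: C, bond orders sum to 4 (valence 4) → 0 H
  atom 12: O, bond orders sum to 2 (valence 2) → 0 H
  atom 13: O, bond orders sum to 1 (valence 2) → 1 H
  atom 14: C, bond orders sum to 4 (valence 4) → 0 H
  atom 15: O, bond orders sum to 1 (valence 2) → 1 H
  atom 16: N, bond orders sum to 3 (valence 3) → 0 H
Totals → C:10, H:11, N:1, O:5.
In Hill order: C10H11NO5.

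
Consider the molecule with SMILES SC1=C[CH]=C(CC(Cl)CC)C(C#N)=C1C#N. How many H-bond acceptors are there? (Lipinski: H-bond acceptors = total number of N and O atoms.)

2

N atoms: 2; O atoms: 0.
Lipinski HBA = 2 + 0 = 2.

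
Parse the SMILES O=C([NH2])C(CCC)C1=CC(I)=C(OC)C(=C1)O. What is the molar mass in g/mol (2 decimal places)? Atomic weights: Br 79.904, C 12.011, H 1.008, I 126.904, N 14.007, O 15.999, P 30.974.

First, the molecular formula is C12H16INO3 (counting implicit H from valence).
  C: 12 × 12.011 = 144.132
  H: 16 × 1.008 = 16.128
  I: 1 × 126.904 = 126.904
  N: 1 × 14.007 = 14.007
  O: 3 × 15.999 = 47.997
Sum: 12×12.011 + 16×1.008 + 1×126.904 + 1×14.007 + 3×15.999 = 349.168 → 349.17 g/mol.

349.17 g/mol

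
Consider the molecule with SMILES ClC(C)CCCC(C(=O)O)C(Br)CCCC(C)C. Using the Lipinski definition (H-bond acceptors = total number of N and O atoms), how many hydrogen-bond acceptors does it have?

2

N atoms: 0; O atoms: 2.
Lipinski HBA = 0 + 2 = 2.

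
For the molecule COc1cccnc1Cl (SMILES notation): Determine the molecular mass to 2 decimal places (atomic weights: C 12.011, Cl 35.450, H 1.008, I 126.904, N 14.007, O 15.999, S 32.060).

First, the molecular formula is C6H6ClNO (counting implicit H from valence).
  C: 6 × 12.011 = 72.066
  Cl: 1 × 35.450 = 35.450
  H: 6 × 1.008 = 6.048
  N: 1 × 14.007 = 14.007
  O: 1 × 15.999 = 15.999
Sum: 6×12.011 + 1×35.450 + 6×1.008 + 1×14.007 + 1×15.999 = 143.570 → 143.57 g/mol.

143.57 g/mol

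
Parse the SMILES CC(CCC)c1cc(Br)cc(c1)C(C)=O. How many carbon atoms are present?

Count every carbon token in the SMILES (each C, including those in ring-closure positions and inside branches).
Carbon count: 13.

13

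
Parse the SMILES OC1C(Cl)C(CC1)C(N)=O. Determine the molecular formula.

Walk through each heavy atom and fill implicit hydrogens from standard valence (C 4, N 3, O 2, S 2, halogen 1):
  atom 1: O, bond orders sum to 1 (valence 2) → 1 H
  atom 2: C, bond orders sum to 3 (valence 4) → 1 H
  atom 3: C, bond orders sum to 3 (valence 4) → 1 H
  atom 4: Cl (halogen, monovalent) → 0 H
  atom 5: C, bond orders sum to 3 (valence 4) → 1 H
  atom 6: C, bond orders sum to 2 (valence 4) → 2 H
  atom 7: C, bond orders sum to 2 (valence 4) → 2 H
  atom 8: C, bond orders sum to 4 (valence 4) → 0 H
  atom 9: N, bond orders sum to 1 (valence 3) → 2 H
  atom 10: O, bond orders sum to 2 (valence 2) → 0 H
Totals → C:6, H:10, Cl:1, N:1, O:2.

C6H10ClNO2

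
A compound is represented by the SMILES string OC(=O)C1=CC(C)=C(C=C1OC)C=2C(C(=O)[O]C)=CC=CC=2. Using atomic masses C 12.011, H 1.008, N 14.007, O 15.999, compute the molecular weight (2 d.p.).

300.31 g/mol

First, the molecular formula is C17H16O5 (counting implicit H from valence).
  C: 17 × 12.011 = 204.187
  H: 16 × 1.008 = 16.128
  O: 5 × 15.999 = 79.995
Sum: 17×12.011 + 16×1.008 + 5×15.999 = 300.310 → 300.31 g/mol.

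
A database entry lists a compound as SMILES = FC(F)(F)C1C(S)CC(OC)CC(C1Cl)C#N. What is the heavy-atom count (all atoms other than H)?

17

Every atom symbol written in the SMILES (organic subset) is one heavy atom; implicit H are not written.
Heavy atoms by element → C:10, Cl:1, F:3, N:1, O:1, S:1.
Total: 17.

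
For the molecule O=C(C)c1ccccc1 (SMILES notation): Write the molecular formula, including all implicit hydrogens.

Walk through each heavy atom and fill implicit hydrogens from standard valence (C 4, N 3, O 2, S 2, halogen 1); for lowercase aromatic atoms, an aromatic c carries 1 H when it has two neighbours and 0 H with three, and aromatic n carries 0 H:
  atom 1: O, bond orders sum to 2 (valence 2) → 0 H
  atom 2: C, bond orders sum to 4 (valence 4) → 0 H
  atom 3: C, bond orders sum to 1 (valence 4) → 3 H
  atom 4: aromatic c, 3 neighbours → 0 H
  atom 5: aromatic c, 2 neighbours → 1 H
  atom 6: aromatic c, 2 neighbours → 1 H
  atom 7: aromatic c, 2 neighbours → 1 H
  atom 8: aromatic c, 2 neighbours → 1 H
  atom 9: aromatic c, 2 neighbours → 1 H
Totals → C:8, H:8, O:1.

C8H8O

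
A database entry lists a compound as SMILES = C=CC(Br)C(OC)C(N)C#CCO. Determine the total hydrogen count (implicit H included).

14

Walk through each heavy atom and fill implicit hydrogens from standard valence (C 4, N 3, O 2, S 2, halogen 1):
  atom 1: C, bond orders sum to 2 (valence 4) → 2 H
  atom 2: C, bond orders sum to 3 (valence 4) → 1 H
  atom 3: C, bond orders sum to 3 (valence 4) → 1 H
  atom 4: Br (halogen, monovalent) → 0 H
  atom 5: C, bond orders sum to 3 (valence 4) → 1 H
  atom 6: O, bond orders sum to 2 (valence 2) → 0 H
  atom 7: C, bond orders sum to 1 (valence 4) → 3 H
  atom 8: C, bond orders sum to 3 (valence 4) → 1 H
  atom 9: N, bond orders sum to 1 (valence 3) → 2 H
  atom 10: C, bond orders sum to 4 (valence 4) → 0 H
  atom 11: C, bond orders sum to 4 (valence 4) → 0 H
  atom 12: C, bond orders sum to 2 (valence 4) → 2 H
  atom 13: O, bond orders sum to 1 (valence 2) → 1 H
Total hydrogens: 14.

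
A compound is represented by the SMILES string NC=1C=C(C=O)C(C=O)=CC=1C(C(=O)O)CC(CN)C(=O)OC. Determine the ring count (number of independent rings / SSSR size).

1

In SMILES, each pair of matching ring-closure digits denotes one ring-closing bond; the number of such bonds equals the number of independent rings.
Ring-closure bonds here: 1.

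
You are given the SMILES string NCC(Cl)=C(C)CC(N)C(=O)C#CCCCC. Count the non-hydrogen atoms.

Every atom symbol written in the SMILES (organic subset) is one heavy atom; implicit H are not written.
Heavy atoms by element → C:13, Cl:1, N:2, O:1.
Total: 17.

17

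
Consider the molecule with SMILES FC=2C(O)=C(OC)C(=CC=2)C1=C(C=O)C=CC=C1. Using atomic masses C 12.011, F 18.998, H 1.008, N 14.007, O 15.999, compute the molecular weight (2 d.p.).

246.24 g/mol

First, the molecular formula is C14H11FO3 (counting implicit H from valence).
  C: 14 × 12.011 = 168.154
  F: 1 × 18.998 = 18.998
  H: 11 × 1.008 = 11.088
  O: 3 × 15.999 = 47.997
Sum: 14×12.011 + 1×18.998 + 11×1.008 + 3×15.999 = 246.237 → 246.24 g/mol.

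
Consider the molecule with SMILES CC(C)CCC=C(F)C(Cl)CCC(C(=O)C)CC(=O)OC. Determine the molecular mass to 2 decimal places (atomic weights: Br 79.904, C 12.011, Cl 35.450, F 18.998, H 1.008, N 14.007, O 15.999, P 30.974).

First, the molecular formula is C16H26ClFO3 (counting implicit H from valence).
  C: 16 × 12.011 = 192.176
  Cl: 1 × 35.450 = 35.450
  F: 1 × 18.998 = 18.998
  H: 26 × 1.008 = 26.208
  O: 3 × 15.999 = 47.997
Sum: 16×12.011 + 1×35.450 + 1×18.998 + 26×1.008 + 3×15.999 = 320.829 → 320.83 g/mol.

320.83 g/mol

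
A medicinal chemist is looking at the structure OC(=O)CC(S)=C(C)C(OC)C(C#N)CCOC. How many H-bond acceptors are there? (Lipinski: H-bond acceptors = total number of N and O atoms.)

5

N atoms: 1; O atoms: 4.
Lipinski HBA = 1 + 4 = 5.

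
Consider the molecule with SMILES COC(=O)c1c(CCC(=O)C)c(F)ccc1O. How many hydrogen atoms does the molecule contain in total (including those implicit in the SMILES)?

13

Walk through each heavy atom and fill implicit hydrogens from standard valence (C 4, N 3, O 2, S 2, halogen 1); for lowercase aromatic atoms, an aromatic c carries 1 H when it has two neighbours and 0 H with three, and aromatic n carries 0 H:
  atom 1: C, bond orders sum to 1 (valence 4) → 3 H
  atom 2: O, bond orders sum to 2 (valence 2) → 0 H
  atom 3: C, bond orders sum to 4 (valence 4) → 0 H
  atom 4: O, bond orders sum to 2 (valence 2) → 0 H
  atom 5: aromatic c, 3 neighbours → 0 H
  atom 6: aromatic c, 3 neighbours → 0 H
  atom 7: C, bond orders sum to 2 (valence 4) → 2 H
  atom 8: C, bond orders sum to 2 (valence 4) → 2 H
  atom 9: C, bond orders sum to 4 (valence 4) → 0 H
  atom 10: O, bond orders sum to 2 (valence 2) → 0 H
  atom 11: C, bond orders sum to 1 (valence 4) → 3 H
  atom 12: aromatic c, 3 neighbours → 0 H
  atom 13: F (halogen, monovalent) → 0 H
  atom 14: aromatic c, 2 neighbours → 1 H
  atom 15: aromatic c, 2 neighbours → 1 H
  atom 16: aromatic c, 3 neighbours → 0 H
  atom 17: O, bond orders sum to 1 (valence 2) → 1 H
Total hydrogens: 13.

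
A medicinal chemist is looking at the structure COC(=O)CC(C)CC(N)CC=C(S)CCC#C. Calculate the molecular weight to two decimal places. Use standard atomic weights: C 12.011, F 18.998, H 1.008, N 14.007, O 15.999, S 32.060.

269.40 g/mol

First, the molecular formula is C14H23NO2S (counting implicit H from valence).
  C: 14 × 12.011 = 168.154
  H: 23 × 1.008 = 23.184
  N: 1 × 14.007 = 14.007
  O: 2 × 15.999 = 31.998
  S: 1 × 32.060 = 32.060
Sum: 14×12.011 + 23×1.008 + 1×14.007 + 2×15.999 + 1×32.060 = 269.403 → 269.40 g/mol.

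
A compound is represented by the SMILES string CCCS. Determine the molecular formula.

C3H8S

Walk through each heavy atom and fill implicit hydrogens from standard valence (C 4, N 3, O 2, S 2, halogen 1):
  atom 1: C, bond orders sum to 1 (valence 4) → 3 H
  atom 2: C, bond orders sum to 2 (valence 4) → 2 H
  atom 3: C, bond orders sum to 2 (valence 4) → 2 H
  atom 4: S, bond orders sum to 1 (valence 2) → 1 H
Totals → C:3, H:8, S:1.
In Hill order: C3H8S.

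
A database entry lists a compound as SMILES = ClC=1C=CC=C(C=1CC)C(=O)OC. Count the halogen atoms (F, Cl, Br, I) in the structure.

1

Halogen atoms appear at heavy-atom position 1 (1×Cl).
Other groups present: 1 ester.
Halogen count: 1.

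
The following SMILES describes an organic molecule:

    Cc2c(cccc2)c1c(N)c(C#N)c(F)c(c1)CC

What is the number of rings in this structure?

2

In SMILES, each pair of matching ring-closure digits denotes one ring-closing bond; the number of such bonds equals the number of independent rings.
Ring-closure bonds here: 2.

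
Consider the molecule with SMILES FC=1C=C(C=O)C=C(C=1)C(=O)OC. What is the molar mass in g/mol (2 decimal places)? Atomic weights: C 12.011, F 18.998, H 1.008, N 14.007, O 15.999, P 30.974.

First, the molecular formula is C9H7FO3 (counting implicit H from valence).
  C: 9 × 12.011 = 108.099
  F: 1 × 18.998 = 18.998
  H: 7 × 1.008 = 7.056
  O: 3 × 15.999 = 47.997
Sum: 9×12.011 + 1×18.998 + 7×1.008 + 3×15.999 = 182.150 → 182.15 g/mol.

182.15 g/mol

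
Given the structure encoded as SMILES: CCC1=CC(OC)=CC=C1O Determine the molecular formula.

Walk through each heavy atom and fill implicit hydrogens from standard valence (C 4, N 3, O 2, S 2, halogen 1):
  atom 1: C, bond orders sum to 1 (valence 4) → 3 H
  atom 2: C, bond orders sum to 2 (valence 4) → 2 H
  atom 3: C, bond orders sum to 4 (valence 4) → 0 H
  atom 4: C, bond orders sum to 3 (valence 4) → 1 H
  atom 5: C, bond orders sum to 4 (valence 4) → 0 H
  atom 6: O, bond orders sum to 2 (valence 2) → 0 H
  atom 7: C, bond orders sum to 1 (valence 4) → 3 H
  atom 8: C, bond orders sum to 3 (valence 4) → 1 H
  atom 9: C, bond orders sum to 3 (valence 4) → 1 H
  atom 10: C, bond orders sum to 4 (valence 4) → 0 H
  atom 11: O, bond orders sum to 1 (valence 2) → 1 H
Totals → C:9, H:12, O:2.
In Hill order: C9H12O2.

C9H12O2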